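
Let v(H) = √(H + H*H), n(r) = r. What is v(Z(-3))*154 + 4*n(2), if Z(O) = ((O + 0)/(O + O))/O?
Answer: 8 + 77*I*√5/3 ≈ 8.0 + 57.392*I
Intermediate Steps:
Z(O) = 1/(2*O) (Z(O) = (O/((2*O)))/O = (O*(1/(2*O)))/O = 1/(2*O))
v(H) = √(H + H²)
v(Z(-3))*154 + 4*n(2) = √(((½)/(-3))*(1 + (½)/(-3)))*154 + 4*2 = √(((½)*(-⅓))*(1 + (½)*(-⅓)))*154 + 8 = √(-(1 - ⅙)/6)*154 + 8 = √(-⅙*⅚)*154 + 8 = √(-5/36)*154 + 8 = (I*√5/6)*154 + 8 = 77*I*√5/3 + 8 = 8 + 77*I*√5/3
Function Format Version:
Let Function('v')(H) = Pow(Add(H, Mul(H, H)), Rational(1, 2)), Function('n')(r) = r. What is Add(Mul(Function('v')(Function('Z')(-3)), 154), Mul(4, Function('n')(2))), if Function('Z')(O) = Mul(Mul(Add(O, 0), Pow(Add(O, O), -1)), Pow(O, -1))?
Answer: Add(8, Mul(Rational(77, 3), I, Pow(5, Rational(1, 2)))) ≈ Add(8.0000, Mul(57.392, I))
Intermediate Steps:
Function('Z')(O) = Mul(Rational(1, 2), Pow(O, -1)) (Function('Z')(O) = Mul(Mul(O, Pow(Mul(2, O), -1)), Pow(O, -1)) = Mul(Mul(O, Mul(Rational(1, 2), Pow(O, -1))), Pow(O, -1)) = Mul(Rational(1, 2), Pow(O, -1)))
Function('v')(H) = Pow(Add(H, Pow(H, 2)), Rational(1, 2))
Add(Mul(Function('v')(Function('Z')(-3)), 154), Mul(4, Function('n')(2))) = Add(Mul(Pow(Mul(Mul(Rational(1, 2), Pow(-3, -1)), Add(1, Mul(Rational(1, 2), Pow(-3, -1)))), Rational(1, 2)), 154), Mul(4, 2)) = Add(Mul(Pow(Mul(Mul(Rational(1, 2), Rational(-1, 3)), Add(1, Mul(Rational(1, 2), Rational(-1, 3)))), Rational(1, 2)), 154), 8) = Add(Mul(Pow(Mul(Rational(-1, 6), Add(1, Rational(-1, 6))), Rational(1, 2)), 154), 8) = Add(Mul(Pow(Mul(Rational(-1, 6), Rational(5, 6)), Rational(1, 2)), 154), 8) = Add(Mul(Pow(Rational(-5, 36), Rational(1, 2)), 154), 8) = Add(Mul(Mul(Rational(1, 6), I, Pow(5, Rational(1, 2))), 154), 8) = Add(Mul(Rational(77, 3), I, Pow(5, Rational(1, 2))), 8) = Add(8, Mul(Rational(77, 3), I, Pow(5, Rational(1, 2))))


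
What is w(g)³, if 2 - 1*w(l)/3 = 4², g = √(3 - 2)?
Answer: -74088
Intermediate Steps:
g = 1 (g = √1 = 1)
w(l) = -42 (w(l) = 6 - 3*4² = 6 - 3*16 = 6 - 48 = -42)
w(g)³ = (-42)³ = -74088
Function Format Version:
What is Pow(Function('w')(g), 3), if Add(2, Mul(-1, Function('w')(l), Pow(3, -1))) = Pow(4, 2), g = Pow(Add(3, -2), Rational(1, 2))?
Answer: -74088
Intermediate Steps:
g = 1 (g = Pow(1, Rational(1, 2)) = 1)
Function('w')(l) = -42 (Function('w')(l) = Add(6, Mul(-3, Pow(4, 2))) = Add(6, Mul(-3, 16)) = Add(6, -48) = -42)
Pow(Function('w')(g), 3) = Pow(-42, 3) = -74088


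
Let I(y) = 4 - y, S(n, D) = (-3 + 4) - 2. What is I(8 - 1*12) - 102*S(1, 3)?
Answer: 110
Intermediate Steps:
S(n, D) = -1 (S(n, D) = 1 - 2 = -1)
I(8 - 1*12) - 102*S(1, 3) = (4 - (8 - 1*12)) - 102*(-1) = (4 - (8 - 12)) + 102 = (4 - 1*(-4)) + 102 = (4 + 4) + 102 = 8 + 102 = 110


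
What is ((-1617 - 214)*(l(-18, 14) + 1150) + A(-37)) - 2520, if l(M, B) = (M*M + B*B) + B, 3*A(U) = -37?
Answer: -9257809/3 ≈ -3.0859e+6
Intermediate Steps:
A(U) = -37/3 (A(U) = (1/3)*(-37) = -37/3)
l(M, B) = B + B**2 + M**2 (l(M, B) = (M**2 + B**2) + B = (B**2 + M**2) + B = B + B**2 + M**2)
((-1617 - 214)*(l(-18, 14) + 1150) + A(-37)) - 2520 = ((-1617 - 214)*((14 + 14**2 + (-18)**2) + 1150) - 37/3) - 2520 = (-1831*((14 + 196 + 324) + 1150) - 37/3) - 2520 = (-1831*(534 + 1150) - 37/3) - 2520 = (-1831*1684 - 37/3) - 2520 = (-3083404 - 37/3) - 2520 = -9250249/3 - 2520 = -9257809/3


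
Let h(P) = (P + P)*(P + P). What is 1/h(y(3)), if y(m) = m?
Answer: 1/36 ≈ 0.027778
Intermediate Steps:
h(P) = 4*P² (h(P) = (2*P)*(2*P) = 4*P²)
1/h(y(3)) = 1/(4*3²) = 1/(4*9) = 1/36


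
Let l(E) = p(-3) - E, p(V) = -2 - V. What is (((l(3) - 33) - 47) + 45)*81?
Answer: -2997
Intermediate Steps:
l(E) = 1 - E (l(E) = (-2 - 1*(-3)) - E = (-2 + 3) - E = 1 - E)
(((l(3) - 33) - 47) + 45)*81 = ((((1 - 1*3) - 33) - 47) + 45)*81 = ((((1 - 3) - 33) - 47) + 45)*81 = (((-2 - 33) - 47) + 45)*81 = ((-35 - 47) + 45)*81 = (-82 + 45)*81 = -37*81 = -2997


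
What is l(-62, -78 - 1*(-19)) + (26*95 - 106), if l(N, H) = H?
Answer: 2305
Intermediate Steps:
l(-62, -78 - 1*(-19)) + (26*95 - 106) = (-78 - 1*(-19)) + (26*95 - 106) = (-78 + 19) + (2470 - 106) = -59 + 2364 = 2305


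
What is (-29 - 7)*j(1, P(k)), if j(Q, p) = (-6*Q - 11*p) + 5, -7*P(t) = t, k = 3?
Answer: -936/7 ≈ -133.71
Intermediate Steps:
P(t) = -t/7
j(Q, p) = 5 - 11*p - 6*Q (j(Q, p) = (-11*p - 6*Q) + 5 = 5 - 11*p - 6*Q)
(-29 - 7)*j(1, P(k)) = (-29 - 7)*(5 - (-11)*3/7 - 6*1) = -36*(5 - 11*(-3/7) - 6) = -36*(5 + 33/7 - 6) = -36*26/7 = -936/7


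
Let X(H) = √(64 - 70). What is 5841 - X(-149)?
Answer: 5841 - I*√6 ≈ 5841.0 - 2.4495*I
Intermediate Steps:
X(H) = I*√6 (X(H) = √(-6) = I*√6)
5841 - X(-149) = 5841 - I*√6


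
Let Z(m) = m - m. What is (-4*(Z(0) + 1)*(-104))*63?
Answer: 26208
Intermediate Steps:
Z(m) = 0
(-4*(Z(0) + 1)*(-104))*63 = (-4*(0 + 1)*(-104))*63 = (-4*1*(-104))*63 = -4*(-104)*63 = 416*63 = 26208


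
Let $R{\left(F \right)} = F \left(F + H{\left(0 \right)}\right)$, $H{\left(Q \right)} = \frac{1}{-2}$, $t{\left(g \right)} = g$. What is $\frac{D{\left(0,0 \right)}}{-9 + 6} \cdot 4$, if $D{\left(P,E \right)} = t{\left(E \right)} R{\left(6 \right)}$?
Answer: $0$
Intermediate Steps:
$H{\left(Q \right)} = - \frac{1}{2}$
$R{\left(F \right)} = F \left(- \frac{1}{2} + F\right)$ ($R{\left(F \right)} = F \left(F - \frac{1}{2}\right) = F \left(- \frac{1}{2} + F\right)$)
$D{\left(P,E \right)} = 33 E$ ($D{\left(P,E \right)} = E 6 \left(- \frac{1}{2} + 6\right) = E 6 \cdot \frac{11}{2} = E 33 = 33 E$)
$\frac{D{\left(0,0 \right)}}{-9 + 6} \cdot 4 = \frac{33 \cdot 0}{-9 + 6} \cdot 4 = \frac{0}{-3} \cdot 4 = 0 \left(- \frac{1}{3}\right) 4 = 0 \cdot 4 = 0$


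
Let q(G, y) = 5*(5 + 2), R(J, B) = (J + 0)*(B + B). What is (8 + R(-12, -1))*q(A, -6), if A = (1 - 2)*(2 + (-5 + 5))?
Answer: 1120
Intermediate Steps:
R(J, B) = 2*B*J (R(J, B) = J*(2*B) = 2*B*J)
A = -2 (A = -(2 + 0) = -1*2 = -2)
q(G, y) = 35 (q(G, y) = 5*7 = 35)
(8 + R(-12, -1))*q(A, -6) = (8 + 2*(-1)*(-12))*35 = (8 + 24)*35 = 32*35 = 1120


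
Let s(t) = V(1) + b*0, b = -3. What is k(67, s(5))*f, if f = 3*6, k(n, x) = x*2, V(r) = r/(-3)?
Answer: -12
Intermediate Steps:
V(r) = -r/3 (V(r) = r*(-⅓) = -r/3)
s(t) = -⅓ (s(t) = -⅓*1 - 3*0 = -⅓ + 0 = -⅓)
k(n, x) = 2*x
f = 18
k(67, s(5))*f = (2*(-⅓))*18 = -⅔*18 = -12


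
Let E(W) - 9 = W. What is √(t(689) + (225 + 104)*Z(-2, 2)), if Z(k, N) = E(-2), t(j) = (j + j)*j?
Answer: √951745 ≈ 975.57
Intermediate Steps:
E(W) = 9 + W
t(j) = 2*j² (t(j) = (2*j)*j = 2*j²)
Z(k, N) = 7 (Z(k, N) = 9 - 2 = 7)
√(t(689) + (225 + 104)*Z(-2, 2)) = √(2*689² + (225 + 104)*7) = √(2*474721 + 329*7) = √(949442 + 2303) = √951745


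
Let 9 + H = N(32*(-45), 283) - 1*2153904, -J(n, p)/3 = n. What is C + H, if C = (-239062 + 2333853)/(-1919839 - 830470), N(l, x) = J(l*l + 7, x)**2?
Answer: 106433140211383784761/2750309 ≈ 3.8699e+13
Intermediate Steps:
J(n, p) = -3*n
N(l, x) = (-21 - 3*l**2)**2 (N(l, x) = (-3*(l*l + 7))**2 = (-3*(l**2 + 7))**2 = (-3*(7 + l**2))**2 = (-21 - 3*l**2)**2)
H = 38698611760128 (H = -9 + (9*(7 + (32*(-45))**2)**2 - 1*2153904) = -9 + (9*(7 + (-1440)**2)**2 - 2153904) = -9 + (9*(7 + 2073600)**2 - 2153904) = -9 + (9*2073607**2 - 2153904) = -9 + (9*4299845990449 - 2153904) = -9 + (38698613914041 - 2153904) = -9 + 38698611760137 = 38698611760128)
C = -2094791/2750309 (C = 2094791/(-2750309) = 2094791*(-1/2750309) = -2094791/2750309 ≈ -0.76166)
C + H = -2094791/2750309 + 38698611760128 = 106433140211383784761/2750309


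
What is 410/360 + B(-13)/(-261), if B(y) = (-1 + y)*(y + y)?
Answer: -89/348 ≈ -0.25575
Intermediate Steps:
B(y) = 2*y*(-1 + y) (B(y) = (-1 + y)*(2*y) = 2*y*(-1 + y))
410/360 + B(-13)/(-261) = 410/360 + (2*(-13)*(-1 - 13))/(-261) = 410*(1/360) + (2*(-13)*(-14))*(-1/261) = 41/36 + 364*(-1/261) = 41/36 - 364/261 = -89/348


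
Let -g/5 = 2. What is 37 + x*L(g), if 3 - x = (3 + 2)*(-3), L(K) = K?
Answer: -143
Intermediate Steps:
g = -10 (g = -5*2 = -10)
x = 18 (x = 3 - (3 + 2)*(-3) = 3 - 5*(-3) = 3 - 1*(-15) = 3 + 15 = 18)
37 + x*L(g) = 37 + 18*(-10) = 37 - 180 = -143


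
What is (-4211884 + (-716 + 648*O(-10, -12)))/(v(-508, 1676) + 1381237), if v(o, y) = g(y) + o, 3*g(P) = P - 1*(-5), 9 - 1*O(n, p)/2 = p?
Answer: -3139038/1035967 ≈ -3.0301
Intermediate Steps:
O(n, p) = 18 - 2*p
g(P) = 5/3 + P/3 (g(P) = (P - 1*(-5))/3 = (P + 5)/3 = (5 + P)/3 = 5/3 + P/3)
v(o, y) = 5/3 + o + y/3 (v(o, y) = (5/3 + y/3) + o = 5/3 + o + y/3)
(-4211884 + (-716 + 648*O(-10, -12)))/(v(-508, 1676) + 1381237) = (-4211884 + (-716 + 648*(18 - 2*(-12))))/((5/3 - 508 + (⅓)*1676) + 1381237) = (-4211884 + (-716 + 648*(18 + 24)))/((5/3 - 508 + 1676/3) + 1381237) = (-4211884 + (-716 + 648*42))/(157/3 + 1381237) = (-4211884 + (-716 + 27216))/(4143868/3) = (-4211884 + 26500)*(3/4143868) = -4185384*3/4143868 = -3139038/1035967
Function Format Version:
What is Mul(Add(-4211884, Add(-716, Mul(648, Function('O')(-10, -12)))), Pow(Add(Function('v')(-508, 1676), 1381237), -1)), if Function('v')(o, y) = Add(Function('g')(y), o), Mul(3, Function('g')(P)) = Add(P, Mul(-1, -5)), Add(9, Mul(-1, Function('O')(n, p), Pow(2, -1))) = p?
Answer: Rational(-3139038, 1035967) ≈ -3.0301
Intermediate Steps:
Function('O')(n, p) = Add(18, Mul(-2, p))
Function('g')(P) = Add(Rational(5, 3), Mul(Rational(1, 3), P)) (Function('g')(P) = Mul(Rational(1, 3), Add(P, Mul(-1, -5))) = Mul(Rational(1, 3), Add(P, 5)) = Mul(Rational(1, 3), Add(5, P)) = Add(Rational(5, 3), Mul(Rational(1, 3), P)))
Function('v')(o, y) = Add(Rational(5, 3), o, Mul(Rational(1, 3), y)) (Function('v')(o, y) = Add(Add(Rational(5, 3), Mul(Rational(1, 3), y)), o) = Add(Rational(5, 3), o, Mul(Rational(1, 3), y)))
Mul(Add(-4211884, Add(-716, Mul(648, Function('O')(-10, -12)))), Pow(Add(Function('v')(-508, 1676), 1381237), -1)) = Mul(Add(-4211884, Add(-716, Mul(648, Add(18, Mul(-2, -12))))), Pow(Add(Add(Rational(5, 3), -508, Mul(Rational(1, 3), 1676)), 1381237), -1)) = Mul(Add(-4211884, Add(-716, Mul(648, Add(18, 24)))), Pow(Add(Add(Rational(5, 3), -508, Rational(1676, 3)), 1381237), -1)) = Mul(Add(-4211884, Add(-716, Mul(648, 42))), Pow(Add(Rational(157, 3), 1381237), -1)) = Mul(Add(-4211884, Add(-716, 27216)), Pow(Rational(4143868, 3), -1)) = Mul(Add(-4211884, 26500), Rational(3, 4143868)) = Mul(-4185384, Rational(3, 4143868)) = Rational(-3139038, 1035967)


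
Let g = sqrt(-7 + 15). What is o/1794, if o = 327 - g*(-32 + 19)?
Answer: 109/598 + sqrt(2)/69 ≈ 0.20277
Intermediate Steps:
g = 2*sqrt(2) (g = sqrt(8) = 2*sqrt(2) ≈ 2.8284)
o = 327 + 26*sqrt(2) (o = 327 - 2*sqrt(2)*(-32 + 19) = 327 - 2*sqrt(2)*(-13) = 327 - (-26)*sqrt(2) = 327 + 26*sqrt(2) ≈ 363.77)
o/1794 = (327 + 26*sqrt(2))/1794 = (327 + 26*sqrt(2))*(1/1794) = 109/598 + sqrt(2)/69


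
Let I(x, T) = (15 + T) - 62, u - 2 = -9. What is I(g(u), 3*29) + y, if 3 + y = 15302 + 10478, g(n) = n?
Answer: 25817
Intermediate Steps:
u = -7 (u = 2 - 9 = -7)
I(x, T) = -47 + T
y = 25777 (y = -3 + (15302 + 10478) = -3 + 25780 = 25777)
I(g(u), 3*29) + y = (-47 + 3*29) + 25777 = (-47 + 87) + 25777 = 40 + 25777 = 25817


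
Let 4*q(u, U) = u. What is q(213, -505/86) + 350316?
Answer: 1401477/4 ≈ 3.5037e+5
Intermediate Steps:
q(u, U) = u/4
q(213, -505/86) + 350316 = (1/4)*213 + 350316 = 213/4 + 350316 = 1401477/4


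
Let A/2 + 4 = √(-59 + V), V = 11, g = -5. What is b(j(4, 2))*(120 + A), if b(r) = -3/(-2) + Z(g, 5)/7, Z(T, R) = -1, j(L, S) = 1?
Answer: 152 + 76*I*√3/7 ≈ 152.0 + 18.805*I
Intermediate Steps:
b(r) = 19/14 (b(r) = -3/(-2) - 1/7 = -3*(-½) - 1*⅐ = 3/2 - ⅐ = 19/14)
A = -8 + 8*I*√3 (A = -8 + 2*√(-59 + 11) = -8 + 2*√(-48) = -8 + 2*(4*I*√3) = -8 + 8*I*√3 ≈ -8.0 + 13.856*I)
b(j(4, 2))*(120 + A) = 19*(120 + (-8 + 8*I*√3))/14 = 19*(112 + 8*I*√3)/14 = 152 + 76*I*√3/7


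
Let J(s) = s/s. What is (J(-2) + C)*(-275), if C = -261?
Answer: 71500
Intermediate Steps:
J(s) = 1
(J(-2) + C)*(-275) = (1 - 261)*(-275) = -260*(-275) = 71500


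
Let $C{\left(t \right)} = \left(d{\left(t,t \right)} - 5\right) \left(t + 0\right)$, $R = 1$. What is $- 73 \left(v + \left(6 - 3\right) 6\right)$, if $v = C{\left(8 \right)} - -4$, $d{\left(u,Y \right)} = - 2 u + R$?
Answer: $10074$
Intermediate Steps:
$d{\left(u,Y \right)} = 1 - 2 u$ ($d{\left(u,Y \right)} = - 2 u + 1 = 1 - 2 u$)
$C{\left(t \right)} = t \left(-4 - 2 t\right)$ ($C{\left(t \right)} = \left(\left(1 - 2 t\right) - 5\right) \left(t + 0\right) = \left(-4 - 2 t\right) t = t \left(-4 - 2 t\right)$)
$v = -156$ ($v = \left(-2\right) 8 \left(2 + 8\right) - -4 = \left(-2\right) 8 \cdot 10 + 4 = -160 + 4 = -156$)
$- 73 \left(v + \left(6 - 3\right) 6\right) = - 73 \left(-156 + \left(6 - 3\right) 6\right) = - 73 \left(-156 + 3 \cdot 6\right) = - 73 \left(-156 + 18\right) = \left(-73\right) \left(-138\right) = 10074$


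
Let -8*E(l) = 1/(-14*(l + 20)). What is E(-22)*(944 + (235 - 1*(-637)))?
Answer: -227/28 ≈ -8.1071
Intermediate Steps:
E(l) = -1/(8*(-280 - 14*l)) (E(l) = -(-1/(14*(l + 20)))/8 = -(-1/(14*(20 + l)))/8 = -1/(8*(-280 - 14*l)))
E(-22)*(944 + (235 - 1*(-637))) = (1/(112*(20 - 22)))*(944 + (235 - 1*(-637))) = ((1/112)/(-2))*(944 + (235 + 637)) = ((1/112)*(-½))*(944 + 872) = -1/224*1816 = -227/28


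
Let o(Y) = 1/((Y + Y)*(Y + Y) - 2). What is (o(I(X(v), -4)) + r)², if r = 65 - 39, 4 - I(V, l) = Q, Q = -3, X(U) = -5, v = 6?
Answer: 25452025/37636 ≈ 676.27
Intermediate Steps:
I(V, l) = 7 (I(V, l) = 4 - 1*(-3) = 4 + 3 = 7)
o(Y) = 1/(-2 + 4*Y²) (o(Y) = 1/((2*Y)*(2*Y) - 2) = 1/(4*Y² - 2) = 1/(-2 + 4*Y²))
r = 26
(o(I(X(v), -4)) + r)² = (1/(2*(-1 + 2*7²)) + 26)² = (1/(2*(-1 + 2*49)) + 26)² = (1/(2*(-1 + 98)) + 26)² = ((½)/97 + 26)² = ((½)*(1/97) + 26)² = (1/194 + 26)² = (5045/194)² = 25452025/37636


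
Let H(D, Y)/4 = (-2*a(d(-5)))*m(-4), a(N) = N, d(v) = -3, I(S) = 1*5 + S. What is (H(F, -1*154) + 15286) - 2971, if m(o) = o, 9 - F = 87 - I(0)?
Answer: 12219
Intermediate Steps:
I(S) = 5 + S
F = -73 (F = 9 - (87 - (5 + 0)) = 9 - (87 - 1*5) = 9 - (87 - 5) = 9 - 1*82 = 9 - 82 = -73)
H(D, Y) = -96 (H(D, Y) = 4*(-2*(-3)*(-4)) = 4*(6*(-4)) = 4*(-24) = -96)
(H(F, -1*154) + 15286) - 2971 = (-96 + 15286) - 2971 = 15190 - 2971 = 12219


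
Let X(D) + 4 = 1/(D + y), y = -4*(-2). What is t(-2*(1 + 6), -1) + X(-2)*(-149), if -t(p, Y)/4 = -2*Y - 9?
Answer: 3595/6 ≈ 599.17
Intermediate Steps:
y = 8
t(p, Y) = 36 + 8*Y (t(p, Y) = -4*(-2*Y - 9) = -4*(-9 - 2*Y) = 36 + 8*Y)
X(D) = -4 + 1/(8 + D) (X(D) = -4 + 1/(D + 8) = -4 + 1/(8 + D))
t(-2*(1 + 6), -1) + X(-2)*(-149) = (36 + 8*(-1)) + ((-31 - 4*(-2))/(8 - 2))*(-149) = (36 - 8) + ((-31 + 8)/6)*(-149) = 28 + ((⅙)*(-23))*(-149) = 28 - 23/6*(-149) = 28 + 3427/6 = 3595/6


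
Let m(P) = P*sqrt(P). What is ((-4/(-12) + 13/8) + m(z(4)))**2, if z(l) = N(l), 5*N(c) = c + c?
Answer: 571037/72000 + 188*sqrt(10)/75 ≈ 15.858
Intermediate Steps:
N(c) = 2*c/5 (N(c) = (c + c)/5 = (2*c)/5 = 2*c/5)
z(l) = 2*l/5
m(P) = P**(3/2)
((-4/(-12) + 13/8) + m(z(4)))**2 = ((-4/(-12) + 13/8) + ((2/5)*4)**(3/2))**2 = ((-4*(-1/12) + 13*(1/8)) + (8/5)**(3/2))**2 = ((1/3 + 13/8) + 16*sqrt(10)/25)**2 = (47/24 + 16*sqrt(10)/25)**2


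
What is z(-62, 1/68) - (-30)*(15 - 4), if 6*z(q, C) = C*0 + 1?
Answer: 1981/6 ≈ 330.17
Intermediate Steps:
z(q, C) = ⅙ (z(q, C) = (C*0 + 1)/6 = (0 + 1)/6 = (⅙)*1 = ⅙)
z(-62, 1/68) - (-30)*(15 - 4) = ⅙ - (-30)*(15 - 4) = ⅙ - (-30)*11 = ⅙ - 1*(-330) = ⅙ + 330 = 1981/6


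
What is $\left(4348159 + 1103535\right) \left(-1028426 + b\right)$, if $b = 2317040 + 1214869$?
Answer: $13648223250202$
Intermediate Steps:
$b = 3531909$
$\left(4348159 + 1103535\right) \left(-1028426 + b\right) = \left(4348159 + 1103535\right) \left(-1028426 + 3531909\right) = 5451694 \cdot 2503483 = 13648223250202$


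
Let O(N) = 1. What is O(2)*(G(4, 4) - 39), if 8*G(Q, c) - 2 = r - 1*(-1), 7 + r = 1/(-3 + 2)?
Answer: -317/8 ≈ -39.625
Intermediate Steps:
r = -8 (r = -7 + 1/(-3 + 2) = -7 + 1/(-1) = -7 - 1 = -8)
G(Q, c) = -5/8 (G(Q, c) = ¼ + (-8 - 1*(-1))/8 = ¼ + (-8 + 1)/8 = ¼ + (⅛)*(-7) = ¼ - 7/8 = -5/8)
O(2)*(G(4, 4) - 39) = 1*(-5/8 - 39) = 1*(-317/8) = -317/8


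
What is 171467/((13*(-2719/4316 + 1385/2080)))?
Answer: 455416352/1239 ≈ 3.6757e+5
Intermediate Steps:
171467/((13*(-2719/4316 + 1385/2080))) = 171467/((13*(-2719*1/4316 + 1385*(1/2080)))) = 171467/((13*(-2719/4316 + 277/416))) = 171467/((13*(1239/34528))) = 171467/(1239/2656) = 171467*(2656/1239) = 455416352/1239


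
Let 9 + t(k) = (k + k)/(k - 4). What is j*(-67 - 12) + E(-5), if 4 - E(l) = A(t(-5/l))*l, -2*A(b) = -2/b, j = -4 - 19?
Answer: 52794/29 ≈ 1820.5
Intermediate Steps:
j = -23
t(k) = -9 + 2*k/(-4 + k) (t(k) = -9 + (k + k)/(k - 4) = -9 + (2*k)/(-4 + k) = -9 + 2*k/(-4 + k))
A(b) = 1/b (A(b) = -(-1)/b = 1/b)
E(l) = 4 - l*(-4 - 5/l)/(36 + 35/l) (E(l) = 4 - l/((36 - (-35)/l)/(-4 - 5/l)) = 4 - l/((36 + 35/l)/(-4 - 5/l)) = 4 - (-4 - 5/l)/(36 + 35/l)*l = 4 - l*(-4 - 5/l)/(36 + 35/l))
j*(-67 - 12) + E(-5) = -23*(-67 - 12) + (140 + 4*(-5)² + 149*(-5))/(35 + 36*(-5)) = -23*(-79) + (140 + 4*25 - 745)/(35 - 180) = 1817 + (140 + 100 - 745)/(-145) = 1817 - 1/145*(-505) = 1817 + 101/29 = 52794/29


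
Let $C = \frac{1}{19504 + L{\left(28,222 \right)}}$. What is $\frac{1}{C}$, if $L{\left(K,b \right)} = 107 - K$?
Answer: $19583$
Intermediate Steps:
$C = \frac{1}{19583}$ ($C = \frac{1}{19504 + \left(107 - 28\right)} = \frac{1}{19504 + 79} = \frac{1}{19583} \approx 5.1065 \cdot 10^{-5}$)
$\frac{1}{C} = \frac{1}{\frac{1}{19583}} = 19583$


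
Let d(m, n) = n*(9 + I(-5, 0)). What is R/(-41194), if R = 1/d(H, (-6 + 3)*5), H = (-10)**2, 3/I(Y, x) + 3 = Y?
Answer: 4/21317895 ≈ 1.8764e-7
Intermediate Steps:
I(Y, x) = 3/(-3 + Y)
H = 100
d(m, n) = 69*n/8 (d(m, n) = n*(9 + 3/(-3 - 5)) = n*(9 + 3/(-8)) = n*(9 + 3*(-1/8)) = n*(9 - 3/8) = n*(69/8) = 69*n/8)
R = -8/1035 (R = 1/(69*((-6 + 3)*5)/8) = 1/(69*(-3*5)/8) = 1/((69/8)*(-15)) = 1/(-1035/8) = -8/1035 ≈ -0.0077295)
R/(-41194) = -8/1035/(-41194) = -8/1035*(-1/41194) = 4/21317895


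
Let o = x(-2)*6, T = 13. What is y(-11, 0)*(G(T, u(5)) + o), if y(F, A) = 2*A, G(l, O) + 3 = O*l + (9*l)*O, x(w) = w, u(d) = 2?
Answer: 0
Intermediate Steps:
G(l, O) = -3 + 10*O*l (G(l, O) = -3 + (O*l + (9*l)*O) = -3 + (O*l + 9*O*l) = -3 + 10*O*l)
o = -12 (o = -2*6 = -12)
y(-11, 0)*(G(T, u(5)) + o) = (2*0)*((-3 + 10*2*13) - 12) = 0*((-3 + 260) - 12) = 0*(257 - 12) = 0*245 = 0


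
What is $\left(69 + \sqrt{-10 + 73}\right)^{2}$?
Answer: $4824 + 414 \sqrt{7} \approx 5919.3$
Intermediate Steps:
$\left(69 + \sqrt{-10 + 73}\right)^{2} = \left(69 + \sqrt{63}\right)^{2} = \left(69 + 3 \sqrt{7}\right)^{2}$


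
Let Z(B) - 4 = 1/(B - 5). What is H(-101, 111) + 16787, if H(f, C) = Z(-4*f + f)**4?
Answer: 134410444749393/7886150416 ≈ 17044.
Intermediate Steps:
Z(B) = 4 + 1/(-5 + B) (Z(B) = 4 + 1/(B - 5) = 4 + 1/(-5 + B))
H(f, C) = (-19 - 12*f)**4/(-5 - 3*f)**4 (H(f, C) = ((-19 + 4*(-4*f + f))/(-5 + (-4*f + f)))**4 = ((-19 + 4*(-3*f))/(-5 - 3*f))**4 = ((-19 - 12*f)/(-5 - 3*f))**4 = (-19 - 12*f)**4/(-5 - 3*f)**4)
H(-101, 111) + 16787 = (19 + 12*(-101))**4/(5 + 3*(-101))**4 + 16787 = (19 - 1212)**4/(5 - 303)**4 + 16787 = (-1193)**4/(-298)**4 + 16787 = (1/7886150416)*2025637716001 + 16787 = 2025637716001/7886150416 + 16787 = 134410444749393/7886150416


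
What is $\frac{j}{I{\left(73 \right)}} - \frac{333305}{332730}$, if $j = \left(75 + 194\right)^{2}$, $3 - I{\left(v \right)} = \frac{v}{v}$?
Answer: $\frac{1203800446}{33273} \approx 36180.0$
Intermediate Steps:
$I{\left(v \right)} = 2$ ($I{\left(v \right)} = 3 - \frac{v}{v} = 3 - 1 = 2$)
$j = 72361$ ($j = 269^{2} = 72361$)
$\frac{j}{I{\left(73 \right)}} - \frac{333305}{332730} = \frac{72361}{2} - \frac{333305}{332730} = 72361 \cdot \frac{1}{2} - \frac{66661}{66546} = \frac{72361}{2} - \frac{66661}{66546} = \frac{1203800446}{33273}$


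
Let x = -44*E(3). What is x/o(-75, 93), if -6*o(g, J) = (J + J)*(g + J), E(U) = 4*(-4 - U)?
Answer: -616/279 ≈ -2.2079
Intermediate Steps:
E(U) = -16 - 4*U
x = 1232 (x = -44*(-16 - 4*3) = -44*(-16 - 12) = -44*(-28) = 1232)
o(g, J) = -J*(J + g)/3 (o(g, J) = -(J + J)*(g + J)/6 = -2*J*(J + g)/6 = -J*(J + g)/3)
x/o(-75, 93) = 1232/((-⅓*93*(93 - 75))) = 1232/((-⅓*93*18)) = 1232/(-558) = 1232*(-1/558) = -616/279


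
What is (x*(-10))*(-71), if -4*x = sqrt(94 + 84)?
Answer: -355*sqrt(178)/2 ≈ -2368.1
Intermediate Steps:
x = -sqrt(178)/4 (x = -sqrt(94 + 84)/4 = -sqrt(178)/4 ≈ -3.3354)
(x*(-10))*(-71) = (-sqrt(178)/4*(-10))*(-71) = (5*sqrt(178)/2)*(-71) = -355*sqrt(178)/2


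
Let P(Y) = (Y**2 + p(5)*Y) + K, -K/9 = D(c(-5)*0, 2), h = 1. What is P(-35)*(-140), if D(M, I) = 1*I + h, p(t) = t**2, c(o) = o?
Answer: -45220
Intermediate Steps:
D(M, I) = 1 + I (D(M, I) = 1*I + 1 = I + 1 = 1 + I)
K = -27 (K = -9*(1 + 2) = -9*3 = -27)
P(Y) = -27 + Y**2 + 25*Y (P(Y) = (Y**2 + 5**2*Y) - 27 = (Y**2 + 25*Y) - 27 = -27 + Y**2 + 25*Y)
P(-35)*(-140) = (-27 + (-35)**2 + 25*(-35))*(-140) = (-27 + 1225 - 875)*(-140) = 323*(-140) = -45220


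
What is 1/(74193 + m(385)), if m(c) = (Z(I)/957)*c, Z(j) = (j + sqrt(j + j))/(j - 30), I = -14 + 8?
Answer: 4332090789/321411102374222 + 1305*I*sqrt(3)/321411102374222 ≈ 1.3478e-5 + 7.0325e-12*I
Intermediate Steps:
I = -6
Z(j) = (j + sqrt(2)*sqrt(j))/(-30 + j) (Z(j) = (j + sqrt(2*j))/(-30 + j) = (j + sqrt(2)*sqrt(j))/(-30 + j))
m(c) = c*(1/5742 - I*sqrt(3)/17226) (m(c) = (((-6 + sqrt(2)*sqrt(-6))/(-30 - 6))/957)*c = (((-6 + sqrt(2)*(I*sqrt(6)))/(-36))*(1/957))*c = (-(-6 + 2*I*sqrt(3))/36*(1/957))*c = ((1/6 - I*sqrt(3)/18)*(1/957))*c = (1/5742 - I*sqrt(3)/17226)*c = c*(1/5742 - I*sqrt(3)/17226))
1/(74193 + m(385)) = 1/(74193 + (1/17226)*385*(3 - I*sqrt(3))) = 1/(74193 + (35/522 - 35*I*sqrt(3)/1566)) = 1/(38728781/522 - 35*I*sqrt(3)/1566)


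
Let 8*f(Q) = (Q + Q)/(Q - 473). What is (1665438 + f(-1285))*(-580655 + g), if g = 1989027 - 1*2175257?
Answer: -8981267311317385/7032 ≈ -1.2772e+12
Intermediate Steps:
g = -186230 (g = 1989027 - 2175257 = -186230)
f(Q) = Q/(4*(-473 + Q)) (f(Q) = ((Q + Q)/(Q - 473))/8 = ((2*Q)/(-473 + Q))/8 = (2*Q/(-473 + Q))/8 = Q/(4*(-473 + Q)))
(1665438 + f(-1285))*(-580655 + g) = (1665438 + (¼)*(-1285)/(-473 - 1285))*(-580655 - 186230) = (1665438 + (¼)*(-1285)/(-1758))*(-766885) = (1665438 + (¼)*(-1285)*(-1/1758))*(-766885) = (1665438 + 1285/7032)*(-766885) = (11711361301/7032)*(-766885) = -8981267311317385/7032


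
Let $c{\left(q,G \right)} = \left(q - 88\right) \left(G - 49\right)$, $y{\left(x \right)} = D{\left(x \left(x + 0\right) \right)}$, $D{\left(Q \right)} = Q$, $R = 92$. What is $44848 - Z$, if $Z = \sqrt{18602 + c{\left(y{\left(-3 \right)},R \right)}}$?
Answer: $44848 - \sqrt{15205} \approx 44725.0$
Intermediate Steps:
$y{\left(x \right)} = x^{2}$ ($y{\left(x \right)} = x \left(x + 0\right) = x x = x^{2}$)
$c{\left(q,G \right)} = \left(-88 + q\right) \left(-49 + G\right)$
$Z = \sqrt{15205}$ ($Z = \sqrt{18602 + \left(4312 - 8096 - 49 \left(-3\right)^{2} + 92 \left(-3\right)^{2}\right)} = \sqrt{18602 + \left(4312 - 8096 - 441 + 92 \cdot 9\right)} = \sqrt{18602 + \left(4312 - 8096 - 441 + 828\right)} = \sqrt{18602 - 3397} = \sqrt{15205} \approx 123.31$)
$44848 - Z = 44848 - \sqrt{15205}$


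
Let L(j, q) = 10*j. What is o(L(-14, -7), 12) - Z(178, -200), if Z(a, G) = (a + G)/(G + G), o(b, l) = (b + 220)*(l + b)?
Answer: -2048011/200 ≈ -10240.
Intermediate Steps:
o(b, l) = (220 + b)*(b + l)
Z(a, G) = (G + a)/(2*G) (Z(a, G) = (G + a)/((2*G)) = (G + a)*(1/(2*G)) = (G + a)/(2*G))
o(L(-14, -7), 12) - Z(178, -200) = ((10*(-14))² + 220*(10*(-14)) + 220*12 + (10*(-14))*12) - (-200 + 178)/(2*(-200)) = ((-140)² + 220*(-140) + 2640 - 140*12) - (-1)*(-22)/(2*200) = (19600 - 30800 + 2640 - 1680) - 1*11/200 = -10240 - 11/200 = -2048011/200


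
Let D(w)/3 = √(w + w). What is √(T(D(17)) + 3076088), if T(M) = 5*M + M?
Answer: √(3076088 + 18*√34) ≈ 1753.9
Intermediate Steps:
D(w) = 3*√2*√w (D(w) = 3*√(w + w) = 3*√(2*w) = 3*(√2*√w) = 3*√2*√w)
T(M) = 6*M
√(T(D(17)) + 3076088) = √(6*(3*√2*√17) + 3076088) = √(6*(3*√34) + 3076088) = √(18*√34 + 3076088) = √(3076088 + 18*√34)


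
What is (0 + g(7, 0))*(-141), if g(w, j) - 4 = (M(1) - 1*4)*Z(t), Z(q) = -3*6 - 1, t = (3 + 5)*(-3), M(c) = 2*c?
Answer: -5922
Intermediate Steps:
t = -24 (t = 8*(-3) = -24)
Z(q) = -19 (Z(q) = -18 - 1 = -19)
g(w, j) = 42 (g(w, j) = 4 + (2*1 - 1*4)*(-19) = 4 + (2 - 4)*(-19) = 4 - 2*(-19) = 4 + 38 = 42)
(0 + g(7, 0))*(-141) = (0 + 42)*(-141) = 42*(-141) = -5922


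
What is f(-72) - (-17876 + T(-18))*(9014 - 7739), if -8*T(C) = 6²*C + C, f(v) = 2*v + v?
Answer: 90742161/4 ≈ 2.2686e+7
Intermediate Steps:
f(v) = 3*v
T(C) = -37*C/8 (T(C) = -(6²*C + C)/8 = -(36*C + C)/8 = -37*C/8)
f(-72) - (-17876 + T(-18))*(9014 - 7739) = 3*(-72) - (-17876 - 37/8*(-18))*(9014 - 7739) = -216 - (-17876 + 333/4)*1275 = -216 - (-71171)*1275/4 = -216 - 1*(-90743025/4) = -216 + 90743025/4 = 90742161/4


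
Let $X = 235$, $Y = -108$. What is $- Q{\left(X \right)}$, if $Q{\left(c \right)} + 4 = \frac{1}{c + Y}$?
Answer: $\frac{507}{127} \approx 3.9921$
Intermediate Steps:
$Q{\left(c \right)} = -4 + \frac{1}{-108 + c}$ ($Q{\left(c \right)} = -4 + \frac{1}{c - 108} = -4 + \frac{1}{-108 + c}$)
$- Q{\left(X \right)} = - \frac{433 - 940}{-108 + 235} = - \frac{433 - 940}{127} = - \frac{-507}{127} = \left(-1\right) \left(- \frac{507}{127}\right) = \frac{507}{127}$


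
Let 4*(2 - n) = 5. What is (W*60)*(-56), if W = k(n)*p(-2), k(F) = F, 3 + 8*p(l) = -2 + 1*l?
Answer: 2205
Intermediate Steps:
n = ¾ (n = 2 - ¼*5 = 2 - 5/4 = ¾ ≈ 0.75000)
p(l) = -5/8 + l/8 (p(l) = -3/8 + (-2 + 1*l)/8 = -3/8 + (-2 + l)/8 = -3/8 + (-¼ + l/8) = -5/8 + l/8)
W = -21/32 (W = 3*(-5/8 + (⅛)*(-2))/4 = 3*(-5/8 - ¼)/4 = (¾)*(-7/8) = -21/32 ≈ -0.65625)
(W*60)*(-56) = -21/32*60*(-56) = -315/8*(-56) = 2205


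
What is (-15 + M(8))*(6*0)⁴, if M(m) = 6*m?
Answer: 0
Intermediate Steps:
(-15 + M(8))*(6*0)⁴ = (-15 + 6*8)*(6*0)⁴ = (-15 + 48)*0⁴ = 33*0 = 0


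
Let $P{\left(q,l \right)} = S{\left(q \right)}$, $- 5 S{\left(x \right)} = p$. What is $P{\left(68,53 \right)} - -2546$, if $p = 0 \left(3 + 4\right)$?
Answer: $2546$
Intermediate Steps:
$p = 0$ ($p = 0 \cdot 7 = 0$)
$S{\left(x \right)} = 0$ ($S{\left(x \right)} = \left(- \frac{1}{5}\right) 0 = 0$)
$P{\left(q,l \right)} = 0$
$P{\left(68,53 \right)} - -2546 = 0 - -2546 = 0 + 2546 = 2546$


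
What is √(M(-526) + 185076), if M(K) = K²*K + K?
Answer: I*√145347026 ≈ 12056.0*I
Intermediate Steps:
M(K) = K + K³ (M(K) = K³ + K = K + K³)
√(M(-526) + 185076) = √((-526 + (-526)³) + 185076) = √((-526 - 145531576) + 185076) = √(-145532102 + 185076) = √(-145347026) = I*√145347026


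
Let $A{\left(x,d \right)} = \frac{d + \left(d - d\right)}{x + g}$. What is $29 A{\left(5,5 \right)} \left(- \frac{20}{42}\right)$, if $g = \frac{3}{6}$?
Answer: $- \frac{2900}{231} \approx -12.554$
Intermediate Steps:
$g = \frac{1}{2}$ ($g = 3 \cdot \frac{1}{6} = \frac{1}{2} \approx 0.5$)
$A{\left(x,d \right)} = \frac{d}{\frac{1}{2} + x}$ ($A{\left(x,d \right)} = \frac{d + \left(d - d\right)}{x + \frac{1}{2}} = \frac{d + 0}{\frac{1}{2} + x} = \frac{d}{\frac{1}{2} + x}$)
$29 A{\left(5,5 \right)} \left(- \frac{20}{42}\right) = 29 \cdot 2 \cdot 5 \frac{1}{1 + 2 \cdot 5} \left(- \frac{20}{42}\right) = 29 \cdot 2 \cdot 5 \frac{1}{1 + 10} \left(\left(-20\right) \frac{1}{42}\right) = 29 \cdot 2 \cdot 5 \cdot \frac{1}{11} \left(- \frac{10}{21}\right) = 29 \cdot \frac{10}{11} \left(- \frac{10}{21}\right) = \frac{290}{11} \left(- \frac{10}{21}\right) = - \frac{2900}{231}$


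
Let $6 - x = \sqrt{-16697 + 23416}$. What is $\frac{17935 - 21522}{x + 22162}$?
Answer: $- \frac{79516616}{491413505} - \frac{3587 \sqrt{6719}}{491413505} \approx -0.16241$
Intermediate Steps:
$x = 6 - \sqrt{6719}$ ($x = 6 - \sqrt{-16697 + 23416} = 6 - \sqrt{6719} \approx -75.969$)
$\frac{17935 - 21522}{x + 22162} = \frac{17935 - 21522}{\left(6 - \sqrt{6719}\right) + 22162} = - \frac{3587}{22168 - \sqrt{6719}}$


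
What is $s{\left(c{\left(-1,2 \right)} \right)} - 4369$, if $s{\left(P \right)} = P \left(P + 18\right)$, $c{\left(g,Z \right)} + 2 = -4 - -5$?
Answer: $-4386$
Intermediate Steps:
$c{\left(g,Z \right)} = -1$ ($c{\left(g,Z \right)} = -2 - -1 = -2 + \left(-4 + 5\right) = -2 + 1 = -1$)
$s{\left(P \right)} = P \left(18 + P\right)$
$s{\left(c{\left(-1,2 \right)} \right)} - 4369 = - (18 - 1) - 4369 = \left(-1\right) 17 - 4369 = -17 - 4369 = -4386$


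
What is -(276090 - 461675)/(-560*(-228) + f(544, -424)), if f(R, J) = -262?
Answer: 185585/127418 ≈ 1.4565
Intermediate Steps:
-(276090 - 461675)/(-560*(-228) + f(544, -424)) = -(276090 - 461675)/(-560*(-228) - 262) = -(-185585)/(127680 - 262) = -(-185585)/127418 = -1*(-185585/127418) = 185585/127418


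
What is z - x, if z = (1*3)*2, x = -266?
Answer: 272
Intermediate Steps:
z = 6 (z = 3*2 = 6)
z - x = 6 - 1*(-266) = 6 + 266 = 272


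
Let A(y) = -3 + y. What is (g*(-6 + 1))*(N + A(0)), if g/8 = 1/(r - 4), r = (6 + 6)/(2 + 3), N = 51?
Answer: 1200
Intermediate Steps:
r = 12/5 ≈ 2.4000
g = -5 (g = 8/(12/5 - 4) = 8/(-8/5) = 8*(-5/8) = -5)
(g*(-6 + 1))*(N + A(0)) = (-5*(-6 + 1))*(51 + (-3 + 0)) = (-5*(-5))*(51 - 3) = 25*48 = 1200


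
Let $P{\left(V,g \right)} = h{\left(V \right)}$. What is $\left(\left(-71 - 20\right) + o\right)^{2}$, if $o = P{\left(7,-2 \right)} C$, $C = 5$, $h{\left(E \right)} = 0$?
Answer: $8281$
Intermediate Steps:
$P{\left(V,g \right)} = 0$
$o = 0$ ($o = 0 \cdot 5 = 0$)
$\left(\left(-71 - 20\right) + o\right)^{2} = \left(\left(-71 - 20\right) + 0\right)^{2} = \left(-91 + 0\right)^{2} = \left(-91\right)^{2} = 8281$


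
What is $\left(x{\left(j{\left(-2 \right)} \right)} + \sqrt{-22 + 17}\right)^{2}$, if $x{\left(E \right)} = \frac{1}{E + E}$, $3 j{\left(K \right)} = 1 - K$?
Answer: $- \frac{19}{4} + i \sqrt{5} \approx -4.75 + 2.2361 i$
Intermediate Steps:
$j{\left(K \right)} = \frac{1}{3} - \frac{K}{3}$ ($j{\left(K \right)} = \frac{1 - K}{3} = \frac{1}{3} - \frac{K}{3}$)
$x{\left(E \right)} = \frac{1}{2 E}$
$\left(x{\left(j{\left(-2 \right)} \right)} + \sqrt{-22 + 17}\right)^{2} = \left(\frac{1}{2 \left(\frac{1}{3} - - \frac{2}{3}\right)} + \sqrt{-22 + 17}\right)^{2} = \left(\frac{1}{2 \left(\frac{1}{3} + \frac{2}{3}\right)} + \sqrt{-5}\right)^{2} = \left(\frac{1}{2 \cdot 1} + i \sqrt{5}\right)^{2} = \left(\frac{1}{2} \cdot 1 + i \sqrt{5}\right)^{2} = \left(\frac{1}{2} + i \sqrt{5}\right)^{2}$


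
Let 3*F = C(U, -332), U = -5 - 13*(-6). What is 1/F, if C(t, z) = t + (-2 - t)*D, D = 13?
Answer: -3/902 ≈ -0.0033259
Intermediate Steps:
U = 73 (U = -5 + 78 = 73)
C(t, z) = -26 - 12*t (C(t, z) = t + (-2 - t)*13 = t + (-26 - 13*t) = -26 - 12*t)
F = -902/3 (F = (-26 - 12*73)/3 = (-26 - 876)/3 = (⅓)*(-902) = -902/3 ≈ -300.67)
1/F = 1/(-902/3) = -3/902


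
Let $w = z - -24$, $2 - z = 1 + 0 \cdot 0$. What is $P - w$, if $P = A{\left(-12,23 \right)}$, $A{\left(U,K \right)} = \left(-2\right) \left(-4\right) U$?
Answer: $-121$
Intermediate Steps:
$A{\left(U,K \right)} = 8 U$
$P = -96$ ($P = 8 \left(-12\right) = -96$)
$z = 1$ ($z = 2 - \left(1 + 0 \cdot 0\right) = 2 - \left(1 + 0\right) = 2 - 1 = 1$)
$w = 25$ ($w = 1 - -24 = 1 + 24 = 25$)
$P - w = -96 - 25 = -121$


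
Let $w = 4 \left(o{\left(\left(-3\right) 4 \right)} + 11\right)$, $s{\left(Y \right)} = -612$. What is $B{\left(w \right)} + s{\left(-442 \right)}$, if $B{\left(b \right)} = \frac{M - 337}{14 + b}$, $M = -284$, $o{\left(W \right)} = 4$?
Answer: $- \frac{45909}{74} \approx -620.39$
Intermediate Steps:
$w = 60$ ($w = 4 \left(4 + 11\right) = 4 \cdot 15 = 60$)
$B{\left(b \right)} = - \frac{621}{14 + b}$ ($B{\left(b \right)} = \frac{-284 - 337}{14 + b} = - \frac{621}{14 + b}$)
$B{\left(w \right)} + s{\left(-442 \right)} = - \frac{621}{14 + 60} - 612 = - \frac{621}{74} - 612 = - \frac{45909}{74}$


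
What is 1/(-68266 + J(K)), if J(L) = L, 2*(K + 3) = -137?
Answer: -2/136675 ≈ -1.4633e-5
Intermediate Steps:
K = -143/2 (K = -3 + (½)*(-137) = -3 - 137/2 = -143/2 ≈ -71.500)
1/(-68266 + J(K)) = 1/(-68266 - 143/2) = 1/(-136675/2) = -2/136675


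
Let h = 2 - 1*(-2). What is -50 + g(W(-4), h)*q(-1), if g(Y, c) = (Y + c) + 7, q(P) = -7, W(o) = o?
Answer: -99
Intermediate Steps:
h = 4 (h = 2 + 2 = 4)
g(Y, c) = 7 + Y + c
-50 + g(W(-4), h)*q(-1) = -50 + (7 - 4 + 4)*(-7) = -50 + 7*(-7) = -50 - 49 = -99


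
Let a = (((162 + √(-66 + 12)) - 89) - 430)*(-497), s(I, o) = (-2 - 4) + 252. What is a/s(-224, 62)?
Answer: 59143/82 - 497*I*√6/82 ≈ 721.26 - 14.846*I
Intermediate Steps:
s(I, o) = 246 (s(I, o) = -6 + 252 = 246)
a = 177429 - 1491*I*√6 (a = (((162 + √(-54)) - 89) - 430)*(-497) = (((162 + 3*I*√6) - 89) - 430)*(-497) = ((73 + 3*I*√6) - 430)*(-497) = (-357 + 3*I*√6)*(-497) = 177429 - 1491*I*√6 ≈ 1.7743e+5 - 3652.2*I)
a/s(-224, 62) = (177429 - 1491*I*√6)/246 = (177429 - 1491*I*√6)*(1/246) = 59143/82 - 497*I*√6/82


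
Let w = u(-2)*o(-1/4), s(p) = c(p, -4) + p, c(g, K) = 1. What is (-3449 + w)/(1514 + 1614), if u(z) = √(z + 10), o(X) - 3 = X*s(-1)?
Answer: -3449/3128 + 3*√2/1564 ≈ -1.0999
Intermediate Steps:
s(p) = 1 + p
o(X) = 3 (o(X) = 3 + X*(1 - 1) = 3 + X*0 = 3 + 0 = 3)
u(z) = √(10 + z)
w = 6*√2 (w = √(10 - 2)*3 = √8*3 = (2*√2)*3 = 6*√2 ≈ 8.4853)
(-3449 + w)/(1514 + 1614) = (-3449 + 6*√2)/(1514 + 1614) = (-3449 + 6*√2)/3128 = (-3449 + 6*√2)*(1/3128) = -3449/3128 + 3*√2/1564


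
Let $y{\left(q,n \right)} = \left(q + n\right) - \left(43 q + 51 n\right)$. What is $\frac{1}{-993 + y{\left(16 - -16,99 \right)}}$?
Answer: $- \frac{1}{7287} \approx -0.00013723$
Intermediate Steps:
$y{\left(q,n \right)} = - 50 n - 42 q$ ($y{\left(q,n \right)} = \left(n + q\right) - \left(43 q + 51 n\right) = - 50 n - 42 q$)
$\frac{1}{-993 + y{\left(16 - -16,99 \right)}} = \frac{1}{-993 - \left(4950 + 42 \left(16 - -16\right)\right)} = \frac{1}{-993 - \left(4950 + 42 \left(16 + 16\right)\right)} = \frac{1}{-993 - 6294} = \frac{1}{-7287} = - \frac{1}{7287}$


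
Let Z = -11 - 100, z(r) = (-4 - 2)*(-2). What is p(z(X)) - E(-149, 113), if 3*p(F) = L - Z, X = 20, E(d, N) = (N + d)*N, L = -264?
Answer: 4017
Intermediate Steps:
E(d, N) = N*(N + d)
z(r) = 12 (z(r) = -6*(-2) = 12)
Z = -111
p(F) = -51 (p(F) = (-264 - 1*(-111))/3 = (-264 + 111)/3 = (1/3)*(-153) = -51)
p(z(X)) - E(-149, 113) = -51 - 113*(113 - 149) = -51 - 113*(-36) = -51 - 1*(-4068) = -51 + 4068 = 4017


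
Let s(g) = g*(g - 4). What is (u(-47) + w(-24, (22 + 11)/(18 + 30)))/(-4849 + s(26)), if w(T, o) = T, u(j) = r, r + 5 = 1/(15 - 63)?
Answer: 199/29328 ≈ 0.0067853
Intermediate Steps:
r = -241/48 (r = -5 + 1/(15 - 63) = -5 + 1/(-48) = -5 - 1/48 = -241/48 ≈ -5.0208)
u(j) = -241/48
s(g) = g*(-4 + g)
(u(-47) + w(-24, (22 + 11)/(18 + 30)))/(-4849 + s(26)) = (-241/48 - 24)/(-4849 + 26*(-4 + 26)) = -1393/(48*(-4849 + 26*22)) = -1393/(48*(-4849 + 572)) = -1393/48/(-4277) = -1393/48*(-1/4277) = 199/29328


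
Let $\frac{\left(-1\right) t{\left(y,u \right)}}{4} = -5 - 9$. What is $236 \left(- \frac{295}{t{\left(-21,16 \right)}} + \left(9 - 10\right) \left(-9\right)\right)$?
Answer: $\frac{12331}{14} \approx 880.79$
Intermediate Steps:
$t{\left(y,u \right)} = 56$ ($t{\left(y,u \right)} = - 4 \left(-5 - 9\right) = \left(-4\right) \left(-14\right) = 56$)
$236 \left(- \frac{295}{t{\left(-21,16 \right)}} + \left(9 - 10\right) \left(-9\right)\right) = 236 \left(- \frac{295}{56} + \left(9 - 10\right) \left(-9\right)\right) = 236 \left(\left(-295\right) \frac{1}{56} - -9\right) = 236 \left(- \frac{295}{56} + 9\right) = 236 \cdot \frac{209}{56} = \frac{12331}{14}$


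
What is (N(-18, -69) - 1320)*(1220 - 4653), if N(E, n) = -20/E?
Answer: 40749710/9 ≈ 4.5277e+6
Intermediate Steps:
(N(-18, -69) - 1320)*(1220 - 4653) = (-20/(-18) - 1320)*(1220 - 4653) = (-20*(-1/18) - 1320)*(-3433) = (10/9 - 1320)*(-3433) = -11870/9*(-3433) = 40749710/9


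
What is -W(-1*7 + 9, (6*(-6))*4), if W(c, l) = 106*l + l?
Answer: 15408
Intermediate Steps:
W(c, l) = 107*l
-W(-1*7 + 9, (6*(-6))*4) = -107*(6*(-6))*4 = -107*(-36*4) = -107*(-144) = -1*(-15408) = 15408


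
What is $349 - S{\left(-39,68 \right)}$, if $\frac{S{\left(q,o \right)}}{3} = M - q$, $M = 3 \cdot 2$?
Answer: $214$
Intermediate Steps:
$M = 6$
$S{\left(q,o \right)} = 18 - 3 q$ ($S{\left(q,o \right)} = 3 \left(6 - q\right) = 18 - 3 q$)
$349 - S{\left(-39,68 \right)} = 349 - \left(18 - -117\right) = 349 - \left(18 + 117\right) = 349 - 135 = 214$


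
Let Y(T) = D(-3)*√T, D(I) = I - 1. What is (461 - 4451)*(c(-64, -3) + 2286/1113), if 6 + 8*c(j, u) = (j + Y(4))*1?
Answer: 3254985/106 ≈ 30707.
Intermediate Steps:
D(I) = -1 + I
Y(T) = -4*√T (Y(T) = (-1 - 3)*√T = -4*√T)
c(j, u) = -7/4 + j/8 (c(j, u) = -¾ + ((j - 4*√4)*1)/8 = -¾ + ((j - 4*2)*1)/8 = -¾ + ((j - 8)*1)/8 = -¾ + ((-8 + j)*1)/8 = -¾ + (-8 + j)/8 = -¾ + (-1 + j/8) = -7/4 + j/8)
(461 - 4451)*(c(-64, -3) + 2286/1113) = (461 - 4451)*((-7/4 + (⅛)*(-64)) + 2286/1113) = -3990*((-7/4 - 8) + 2286*(1/1113)) = -3990*(-39/4 + 762/371) = -3990*(-11421/1484) = 3254985/106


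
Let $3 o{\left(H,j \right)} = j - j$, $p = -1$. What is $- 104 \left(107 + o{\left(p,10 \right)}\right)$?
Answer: $-11128$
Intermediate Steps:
$o{\left(H,j \right)} = 0$ ($o{\left(H,j \right)} = \frac{j - j}{3} = \frac{1}{3} \cdot 0 = 0$)
$- 104 \left(107 + o{\left(p,10 \right)}\right) = - 104 \left(107 + 0\right) = \left(-104\right) 107 = -11128$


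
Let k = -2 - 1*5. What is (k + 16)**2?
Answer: 81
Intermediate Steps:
k = -7 (k = -2 - 5 = -7)
(k + 16)**2 = (-7 + 16)**2 = 9**2 = 81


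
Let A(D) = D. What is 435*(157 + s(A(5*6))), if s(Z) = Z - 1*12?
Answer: 76125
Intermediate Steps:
s(Z) = -12 + Z (s(Z) = Z - 12 = -12 + Z)
435*(157 + s(A(5*6))) = 435*(157 + (-12 + 5*6)) = 435*(157 + (-12 + 30)) = 435*(157 + 18) = 435*175 = 76125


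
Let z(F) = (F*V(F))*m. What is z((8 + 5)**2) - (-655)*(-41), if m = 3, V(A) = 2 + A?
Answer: 59842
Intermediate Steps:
z(F) = 3*F*(2 + F) (z(F) = (F*(2 + F))*3 = 3*F*(2 + F))
z((8 + 5)**2) - (-655)*(-41) = 3*(8 + 5)**2*(2 + (8 + 5)**2) - (-655)*(-41) = 3*13**2*(2 + 13**2) - 1*26855 = 3*169*(2 + 169) - 26855 = 3*169*171 - 26855 = 86697 - 26855 = 59842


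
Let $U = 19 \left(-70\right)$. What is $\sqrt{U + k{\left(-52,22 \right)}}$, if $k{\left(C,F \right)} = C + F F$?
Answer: $i \sqrt{898} \approx 29.967 i$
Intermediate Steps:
$U = -1330$
$k{\left(C,F \right)} = C + F^{2}$
$\sqrt{U + k{\left(-52,22 \right)}} = \sqrt{-1330 - \left(52 - 22^{2}\right)} = \sqrt{-1330 + \left(-52 + 484\right)} = \sqrt{-1330 + 432} = \sqrt{-898} = i \sqrt{898}$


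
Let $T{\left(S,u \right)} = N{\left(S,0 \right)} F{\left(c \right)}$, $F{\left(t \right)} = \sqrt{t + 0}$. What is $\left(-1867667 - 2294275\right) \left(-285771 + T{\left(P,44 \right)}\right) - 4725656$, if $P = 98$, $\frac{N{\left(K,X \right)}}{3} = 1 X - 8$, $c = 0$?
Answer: $1189357601626$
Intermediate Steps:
$N{\left(K,X \right)} = -24 + 3 X$ ($N{\left(K,X \right)} = 3 \left(1 X - 8\right) = 3 \left(X - 8\right) = 3 \left(-8 + X\right) = -24 + 3 X$)
$F{\left(t \right)} = \sqrt{t}$
$T{\left(S,u \right)} = 0$ ($T{\left(S,u \right)} = \left(-24 + 3 \cdot 0\right) \sqrt{0} = \left(-24 + 0\right) 0 = \left(-24\right) 0 = 0$)
$\left(-1867667 - 2294275\right) \left(-285771 + T{\left(P,44 \right)}\right) - 4725656 = \left(-1867667 - 2294275\right) \left(-285771 + 0\right) - 4725656 = \left(-4161942\right) \left(-285771\right) - 4725656 = 1189362327282 - 4725656 = 1189357601626$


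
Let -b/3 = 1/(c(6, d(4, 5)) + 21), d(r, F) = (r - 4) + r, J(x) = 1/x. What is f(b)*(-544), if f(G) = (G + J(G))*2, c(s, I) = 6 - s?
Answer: 54400/7 ≈ 7771.4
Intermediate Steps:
d(r, F) = -4 + 2*r (d(r, F) = (-4 + r) + r = -4 + 2*r)
b = -1/7 (b = -3/((6 - 1*6) + 21) = -3/((6 - 6) + 21) = -3/(0 + 21) = -3/21 = -3*1/21 = -1/7 ≈ -0.14286)
f(G) = 2*G + 2/G (f(G) = (G + 1/G)*2 = 2*G + 2/G)
f(b)*(-544) = (2*(-1/7) + 2/(-1/7))*(-544) = (-2/7 + 2*(-7))*(-544) = (-2/7 - 14)*(-544) = -100/7*(-544) = 54400/7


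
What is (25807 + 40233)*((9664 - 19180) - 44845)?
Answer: -3590000440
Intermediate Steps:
(25807 + 40233)*((9664 - 19180) - 44845) = 66040*(-9516 - 44845) = 66040*(-54361) = -3590000440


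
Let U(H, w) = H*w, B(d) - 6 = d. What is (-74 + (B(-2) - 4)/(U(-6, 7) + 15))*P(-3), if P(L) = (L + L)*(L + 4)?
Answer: 444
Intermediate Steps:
P(L) = 2*L*(4 + L) (P(L) = (2*L)*(4 + L) = 2*L*(4 + L))
B(d) = 6 + d
(-74 + (B(-2) - 4)/(U(-6, 7) + 15))*P(-3) = (-74 + ((6 - 2) - 4)/(-6*7 + 15))*(2*(-3)*(4 - 3)) = (-74 + (4 - 4)/(-42 + 15))*(2*(-3)*1) = (-74 + 0/(-27))*(-6) = (-74 + 0*(-1/27))*(-6) = (-74 + 0)*(-6) = -74*(-6) = 444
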